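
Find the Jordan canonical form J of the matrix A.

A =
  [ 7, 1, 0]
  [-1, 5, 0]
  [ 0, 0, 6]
J_2(6) ⊕ J_1(6)

The characteristic polynomial is
  det(x·I − A) = x^3 - 18*x^2 + 108*x - 216 = (x - 6)^3

Eigenvalues and multiplicities (the geometric multiplicity of λ is n − rank(A − λI), which equals the number of Jordan blocks for λ):
  λ = 6: algebraic multiplicity = 3, geometric multiplicity = 2

Determining the block sizes for each eigenvalue:
  λ = 6: 2 blocks summing to 3 forces exactly one block of size 2 and the rest size 1 → block sizes [2, 1]

Assembling the blocks gives a Jordan form
J =
  [6, 1, 0]
  [0, 6, 0]
  [0, 0, 6]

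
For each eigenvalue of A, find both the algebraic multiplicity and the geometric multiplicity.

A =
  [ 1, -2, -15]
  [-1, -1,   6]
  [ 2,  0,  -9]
λ = -3: alg = 3, geom = 1

Step 1 — factor the characteristic polynomial to read off the algebraic multiplicities:
  χ_A(x) = (x + 3)^3

Step 2 — compute geometric multiplicities via the rank-nullity identity g(λ) = n − rank(A − λI):
  rank(A − (-3)·I) = 2, so dim ker(A − (-3)·I) = n − 2 = 1

Summary:
  λ = -3: algebraic multiplicity = 3, geometric multiplicity = 1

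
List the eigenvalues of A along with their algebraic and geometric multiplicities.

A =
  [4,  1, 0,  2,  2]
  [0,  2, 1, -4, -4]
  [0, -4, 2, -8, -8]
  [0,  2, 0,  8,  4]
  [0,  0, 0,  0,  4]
λ = 4: alg = 5, geom = 3

Step 1 — factor the characteristic polynomial to read off the algebraic multiplicities:
  χ_A(x) = (x - 4)^5

Step 2 — compute geometric multiplicities via the rank-nullity identity g(λ) = n − rank(A − λI):
  rank(A − (4)·I) = 2, so dim ker(A − (4)·I) = n − 2 = 3

Summary:
  λ = 4: algebraic multiplicity = 5, geometric multiplicity = 3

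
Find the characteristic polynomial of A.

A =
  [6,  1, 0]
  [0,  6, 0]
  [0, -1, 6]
x^3 - 18*x^2 + 108*x - 216

Expanding det(x·I − A) (e.g. by cofactor expansion or by noting that A is similar to its Jordan form J, which has the same characteristic polynomial as A) gives
  χ_A(x) = x^3 - 18*x^2 + 108*x - 216
which factors as (x - 6)^3. The eigenvalues (with algebraic multiplicities) are λ = 6 with multiplicity 3.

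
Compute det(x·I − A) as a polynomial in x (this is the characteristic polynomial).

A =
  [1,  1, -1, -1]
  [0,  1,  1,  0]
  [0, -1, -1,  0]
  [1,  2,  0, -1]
x^4

Expanding det(x·I − A) (e.g. by cofactor expansion or by noting that A is similar to its Jordan form J, which has the same characteristic polynomial as A) gives
  χ_A(x) = x^4
which factors as x^4. The eigenvalues (with algebraic multiplicities) are λ = 0 with multiplicity 4.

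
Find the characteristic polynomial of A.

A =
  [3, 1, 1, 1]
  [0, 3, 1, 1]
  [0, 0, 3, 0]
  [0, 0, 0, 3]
x^4 - 12*x^3 + 54*x^2 - 108*x + 81

Expanding det(x·I − A) (e.g. by cofactor expansion or by noting that A is similar to its Jordan form J, which has the same characteristic polynomial as A) gives
  χ_A(x) = x^4 - 12*x^3 + 54*x^2 - 108*x + 81
which factors as (x - 3)^4. The eigenvalues (with algebraic multiplicities) are λ = 3 with multiplicity 4.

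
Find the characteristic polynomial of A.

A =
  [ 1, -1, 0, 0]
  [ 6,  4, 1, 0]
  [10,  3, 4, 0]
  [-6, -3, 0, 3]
x^4 - 12*x^3 + 54*x^2 - 108*x + 81

Expanding det(x·I − A) (e.g. by cofactor expansion or by noting that A is similar to its Jordan form J, which has the same characteristic polynomial as A) gives
  χ_A(x) = x^4 - 12*x^3 + 54*x^2 - 108*x + 81
which factors as (x - 3)^4. The eigenvalues (with algebraic multiplicities) are λ = 3 with multiplicity 4.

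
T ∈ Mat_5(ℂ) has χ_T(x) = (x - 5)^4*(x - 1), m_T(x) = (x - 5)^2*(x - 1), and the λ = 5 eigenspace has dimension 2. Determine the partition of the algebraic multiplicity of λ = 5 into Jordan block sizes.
Block sizes for λ = 5: [2, 2]

Step 1 — from the characteristic polynomial, algebraic multiplicity of λ = 5 is 4. From dim ker(T − (5)·I) = 2, there are exactly 2 Jordan blocks for λ = 5.
Step 2 — from the minimal polynomial, the factor (x − 5)^2 tells us the largest block for λ = 5 has size 2.
Step 3 — with total size 4, 2 blocks, and largest block 2, the block sizes (in nonincreasing order) are [2, 2].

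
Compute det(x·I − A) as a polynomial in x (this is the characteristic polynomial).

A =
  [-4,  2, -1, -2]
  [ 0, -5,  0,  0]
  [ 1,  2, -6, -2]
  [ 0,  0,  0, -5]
x^4 + 20*x^3 + 150*x^2 + 500*x + 625

Expanding det(x·I − A) (e.g. by cofactor expansion or by noting that A is similar to its Jordan form J, which has the same characteristic polynomial as A) gives
  χ_A(x) = x^4 + 20*x^3 + 150*x^2 + 500*x + 625
which factors as (x + 5)^4. The eigenvalues (with algebraic multiplicities) are λ = -5 with multiplicity 4.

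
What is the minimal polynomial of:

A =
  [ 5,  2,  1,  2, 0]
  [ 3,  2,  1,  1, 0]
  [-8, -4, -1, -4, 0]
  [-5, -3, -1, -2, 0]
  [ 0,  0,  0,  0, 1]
x^3 - 3*x^2 + 3*x - 1

The characteristic polynomial is χ_A(x) = (x - 1)^5, so the eigenvalues are known. The minimal polynomial is
  m_A(x) = Π_λ (x − λ)^{k_λ}
where k_λ is the size of the *largest* Jordan block for λ (equivalently, the smallest k with (A − λI)^k v = 0 for every generalised eigenvector v of λ).

  λ = 1: largest Jordan block has size 3, contributing (x − 1)^3

So m_A(x) = (x - 1)^3 = x^3 - 3*x^2 + 3*x - 1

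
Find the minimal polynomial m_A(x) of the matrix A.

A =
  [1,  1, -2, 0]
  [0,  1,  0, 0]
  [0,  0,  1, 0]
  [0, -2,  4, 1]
x^2 - 2*x + 1

The characteristic polynomial is χ_A(x) = (x - 1)^4, so the eigenvalues are known. The minimal polynomial is
  m_A(x) = Π_λ (x − λ)^{k_λ}
where k_λ is the size of the *largest* Jordan block for λ (equivalently, the smallest k with (A − λI)^k v = 0 for every generalised eigenvector v of λ).

  λ = 1: largest Jordan block has size 2, contributing (x − 1)^2

So m_A(x) = (x - 1)^2 = x^2 - 2*x + 1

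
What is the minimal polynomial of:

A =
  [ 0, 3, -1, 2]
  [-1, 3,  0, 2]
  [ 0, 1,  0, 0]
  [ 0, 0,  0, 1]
x^3 - 3*x^2 + 3*x - 1

The characteristic polynomial is χ_A(x) = (x - 1)^4, so the eigenvalues are known. The minimal polynomial is
  m_A(x) = Π_λ (x − λ)^{k_λ}
where k_λ is the size of the *largest* Jordan block for λ (equivalently, the smallest k with (A − λI)^k v = 0 for every generalised eigenvector v of λ).

  λ = 1: largest Jordan block has size 3, contributing (x − 1)^3

So m_A(x) = (x - 1)^3 = x^3 - 3*x^2 + 3*x - 1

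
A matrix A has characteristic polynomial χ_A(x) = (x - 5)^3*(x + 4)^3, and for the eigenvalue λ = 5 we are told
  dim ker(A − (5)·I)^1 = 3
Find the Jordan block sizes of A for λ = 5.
Block sizes for λ = 5: [1, 1, 1]

From the dimensions of kernels of powers, the number of Jordan blocks of size at least j is d_j − d_{j−1} where d_j = dim ker(N^j) (with d_0 = 0). Computing the differences gives [3].
The number of blocks of size exactly k is (#blocks of size ≥ k) − (#blocks of size ≥ k + 1), so the partition is: 3 block(s) of size 1.
In nonincreasing order the block sizes are [1, 1, 1].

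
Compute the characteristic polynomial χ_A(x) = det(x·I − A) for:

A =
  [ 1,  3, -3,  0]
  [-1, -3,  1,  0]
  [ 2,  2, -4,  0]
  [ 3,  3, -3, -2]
x^4 + 8*x^3 + 24*x^2 + 32*x + 16

Expanding det(x·I − A) (e.g. by cofactor expansion or by noting that A is similar to its Jordan form J, which has the same characteristic polynomial as A) gives
  χ_A(x) = x^4 + 8*x^3 + 24*x^2 + 32*x + 16
which factors as (x + 2)^4. The eigenvalues (with algebraic multiplicities) are λ = -2 with multiplicity 4.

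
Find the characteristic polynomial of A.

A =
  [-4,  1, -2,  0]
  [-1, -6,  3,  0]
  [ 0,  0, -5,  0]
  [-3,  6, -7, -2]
x^4 + 17*x^3 + 105*x^2 + 275*x + 250

Expanding det(x·I − A) (e.g. by cofactor expansion or by noting that A is similar to its Jordan form J, which has the same characteristic polynomial as A) gives
  χ_A(x) = x^4 + 17*x^3 + 105*x^2 + 275*x + 250
which factors as (x + 2)*(x + 5)^3. The eigenvalues (with algebraic multiplicities) are λ = -5 with multiplicity 3, λ = -2 with multiplicity 1.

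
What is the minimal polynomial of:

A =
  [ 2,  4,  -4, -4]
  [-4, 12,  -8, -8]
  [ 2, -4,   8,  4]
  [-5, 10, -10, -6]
x^2 - 8*x + 16

The characteristic polynomial is χ_A(x) = (x - 4)^4, so the eigenvalues are known. The minimal polynomial is
  m_A(x) = Π_λ (x − λ)^{k_λ}
where k_λ is the size of the *largest* Jordan block for λ (equivalently, the smallest k with (A − λI)^k v = 0 for every generalised eigenvector v of λ).

  λ = 4: largest Jordan block has size 2, contributing (x − 4)^2

So m_A(x) = (x - 4)^2 = x^2 - 8*x + 16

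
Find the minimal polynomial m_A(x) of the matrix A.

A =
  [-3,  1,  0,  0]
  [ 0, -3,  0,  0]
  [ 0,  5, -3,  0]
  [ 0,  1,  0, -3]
x^2 + 6*x + 9

The characteristic polynomial is χ_A(x) = (x + 3)^4, so the eigenvalues are known. The minimal polynomial is
  m_A(x) = Π_λ (x − λ)^{k_λ}
where k_λ is the size of the *largest* Jordan block for λ (equivalently, the smallest k with (A − λI)^k v = 0 for every generalised eigenvector v of λ).

  λ = -3: largest Jordan block has size 2, contributing (x + 3)^2

So m_A(x) = (x + 3)^2 = x^2 + 6*x + 9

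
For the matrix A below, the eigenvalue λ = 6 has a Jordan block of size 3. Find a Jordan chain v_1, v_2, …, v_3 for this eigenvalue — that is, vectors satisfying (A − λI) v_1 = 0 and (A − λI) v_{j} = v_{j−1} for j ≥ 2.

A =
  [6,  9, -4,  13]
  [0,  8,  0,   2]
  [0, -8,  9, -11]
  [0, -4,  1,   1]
A Jordan chain for λ = 6 of length 3:
v_1 = (-2, -4, 4, 4)ᵀ
v_2 = (9, 2, -8, -4)ᵀ
v_3 = (0, 1, 0, 0)ᵀ

Let N = A − (6)·I. We want v_3 with N^3 v_3 = 0 but N^2 v_3 ≠ 0; then v_{j-1} := N · v_j for j = 3, …, 2.

Pick v_3 = (0, 1, 0, 0)ᵀ.
Then v_2 = N · v_3 = (9, 2, -8, -4)ᵀ.
Then v_1 = N · v_2 = (-2, -4, 4, 4)ᵀ.

Sanity check: (A − (6)·I) v_1 = (0, 0, 0, 0)ᵀ = 0. ✓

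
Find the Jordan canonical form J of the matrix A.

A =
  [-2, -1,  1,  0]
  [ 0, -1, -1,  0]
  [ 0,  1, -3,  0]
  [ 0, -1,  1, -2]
J_2(-2) ⊕ J_1(-2) ⊕ J_1(-2)

The characteristic polynomial is
  det(x·I − A) = x^4 + 8*x^3 + 24*x^2 + 32*x + 16 = (x + 2)^4

Eigenvalues and multiplicities (the geometric multiplicity of λ is n − rank(A − λI), which equals the number of Jordan blocks for λ):
  λ = -2: algebraic multiplicity = 4, geometric multiplicity = 3

Determining the block sizes for each eigenvalue:
  λ = -2: 3 blocks summing to 4 forces exactly one block of size 2 and the rest size 1 → block sizes [2, 1, 1]

Assembling the blocks gives a Jordan form
J =
  [-2,  1,  0,  0]
  [ 0, -2,  0,  0]
  [ 0,  0, -2,  0]
  [ 0,  0,  0, -2]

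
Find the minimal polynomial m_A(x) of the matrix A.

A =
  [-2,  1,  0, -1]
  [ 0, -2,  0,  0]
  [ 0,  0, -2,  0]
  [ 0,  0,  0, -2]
x^2 + 4*x + 4

The characteristic polynomial is χ_A(x) = (x + 2)^4, so the eigenvalues are known. The minimal polynomial is
  m_A(x) = Π_λ (x − λ)^{k_λ}
where k_λ is the size of the *largest* Jordan block for λ (equivalently, the smallest k with (A − λI)^k v = 0 for every generalised eigenvector v of λ).

  λ = -2: largest Jordan block has size 2, contributing (x + 2)^2

So m_A(x) = (x + 2)^2 = x^2 + 4*x + 4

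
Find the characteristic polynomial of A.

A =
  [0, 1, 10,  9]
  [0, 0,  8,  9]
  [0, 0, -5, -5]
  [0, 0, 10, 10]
x^4 - 5*x^3

Expanding det(x·I − A) (e.g. by cofactor expansion or by noting that A is similar to its Jordan form J, which has the same characteristic polynomial as A) gives
  χ_A(x) = x^4 - 5*x^3
which factors as x^3*(x - 5). The eigenvalues (with algebraic multiplicities) are λ = 0 with multiplicity 3, λ = 5 with multiplicity 1.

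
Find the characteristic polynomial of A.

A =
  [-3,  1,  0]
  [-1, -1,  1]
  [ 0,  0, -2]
x^3 + 6*x^2 + 12*x + 8

Expanding det(x·I − A) (e.g. by cofactor expansion or by noting that A is similar to its Jordan form J, which has the same characteristic polynomial as A) gives
  χ_A(x) = x^3 + 6*x^2 + 12*x + 8
which factors as (x + 2)^3. The eigenvalues (with algebraic multiplicities) are λ = -2 with multiplicity 3.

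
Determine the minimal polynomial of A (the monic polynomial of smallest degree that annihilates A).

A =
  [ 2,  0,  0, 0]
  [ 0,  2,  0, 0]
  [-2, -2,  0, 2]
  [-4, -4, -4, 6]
x^2 - 6*x + 8

The characteristic polynomial is χ_A(x) = (x - 4)*(x - 2)^3, so the eigenvalues are known. The minimal polynomial is
  m_A(x) = Π_λ (x − λ)^{k_λ}
where k_λ is the size of the *largest* Jordan block for λ (equivalently, the smallest k with (A − λI)^k v = 0 for every generalised eigenvector v of λ).

  λ = 2: largest Jordan block has size 1, contributing (x − 2)
  λ = 4: largest Jordan block has size 1, contributing (x − 4)

So m_A(x) = (x - 4)*(x - 2) = x^2 - 6*x + 8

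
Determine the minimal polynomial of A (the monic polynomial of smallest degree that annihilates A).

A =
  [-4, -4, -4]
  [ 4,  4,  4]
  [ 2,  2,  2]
x^2 - 2*x

The characteristic polynomial is χ_A(x) = x^2*(x - 2), so the eigenvalues are known. The minimal polynomial is
  m_A(x) = Π_λ (x − λ)^{k_λ}
where k_λ is the size of the *largest* Jordan block for λ (equivalently, the smallest k with (A − λI)^k v = 0 for every generalised eigenvector v of λ).

  λ = 0: largest Jordan block has size 1, contributing (x − 0)
  λ = 2: largest Jordan block has size 1, contributing (x − 2)

So m_A(x) = x*(x - 2) = x^2 - 2*x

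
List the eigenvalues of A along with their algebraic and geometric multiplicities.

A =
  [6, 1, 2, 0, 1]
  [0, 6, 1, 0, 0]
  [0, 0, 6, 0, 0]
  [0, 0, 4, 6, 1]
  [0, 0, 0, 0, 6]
λ = 6: alg = 5, geom = 2

Step 1 — factor the characteristic polynomial to read off the algebraic multiplicities:
  χ_A(x) = (x - 6)^5

Step 2 — compute geometric multiplicities via the rank-nullity identity g(λ) = n − rank(A − λI):
  rank(A − (6)·I) = 3, so dim ker(A − (6)·I) = n − 3 = 2

Summary:
  λ = 6: algebraic multiplicity = 5, geometric multiplicity = 2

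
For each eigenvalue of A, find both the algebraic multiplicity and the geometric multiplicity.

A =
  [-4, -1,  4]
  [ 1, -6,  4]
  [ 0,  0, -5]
λ = -5: alg = 3, geom = 2

Step 1 — factor the characteristic polynomial to read off the algebraic multiplicities:
  χ_A(x) = (x + 5)^3

Step 2 — compute geometric multiplicities via the rank-nullity identity g(λ) = n − rank(A − λI):
  rank(A − (-5)·I) = 1, so dim ker(A − (-5)·I) = n − 1 = 2

Summary:
  λ = -5: algebraic multiplicity = 3, geometric multiplicity = 2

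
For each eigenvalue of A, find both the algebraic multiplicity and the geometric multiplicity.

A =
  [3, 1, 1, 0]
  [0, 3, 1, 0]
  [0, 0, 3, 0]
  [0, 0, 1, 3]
λ = 3: alg = 4, geom = 2

Step 1 — factor the characteristic polynomial to read off the algebraic multiplicities:
  χ_A(x) = (x - 3)^4

Step 2 — compute geometric multiplicities via the rank-nullity identity g(λ) = n − rank(A − λI):
  rank(A − (3)·I) = 2, so dim ker(A − (3)·I) = n − 2 = 2

Summary:
  λ = 3: algebraic multiplicity = 4, geometric multiplicity = 2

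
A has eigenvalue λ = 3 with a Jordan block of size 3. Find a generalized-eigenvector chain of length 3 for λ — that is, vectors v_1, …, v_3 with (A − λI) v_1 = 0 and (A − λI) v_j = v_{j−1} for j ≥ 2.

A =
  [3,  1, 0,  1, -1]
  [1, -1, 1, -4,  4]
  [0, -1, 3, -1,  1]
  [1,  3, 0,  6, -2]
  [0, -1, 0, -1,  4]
A Jordan chain for λ = 3 of length 3:
v_1 = (2, -8, -2, 6, -2)ᵀ
v_2 = (0, 1, 0, 1, 0)ᵀ
v_3 = (1, 0, 0, 0, 0)ᵀ

Let N = A − (3)·I. We want v_3 with N^3 v_3 = 0 but N^2 v_3 ≠ 0; then v_{j-1} := N · v_j for j = 3, …, 2.

Pick v_3 = (1, 0, 0, 0, 0)ᵀ.
Then v_2 = N · v_3 = (0, 1, 0, 1, 0)ᵀ.
Then v_1 = N · v_2 = (2, -8, -2, 6, -2)ᵀ.

Sanity check: (A − (3)·I) v_1 = (0, 0, 0, 0, 0)ᵀ = 0. ✓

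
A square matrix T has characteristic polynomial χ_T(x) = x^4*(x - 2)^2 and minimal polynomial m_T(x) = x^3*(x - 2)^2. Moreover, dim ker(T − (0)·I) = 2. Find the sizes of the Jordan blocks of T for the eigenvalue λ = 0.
Block sizes for λ = 0: [3, 1]

Step 1 — from the characteristic polynomial, algebraic multiplicity of λ = 0 is 4. From dim ker(T − (0)·I) = 2, there are exactly 2 Jordan blocks for λ = 0.
Step 2 — from the minimal polynomial, the factor (x − 0)^3 tells us the largest block for λ = 0 has size 3.
Step 3 — with total size 4, 2 blocks, and largest block 3, the block sizes (in nonincreasing order) are [3, 1].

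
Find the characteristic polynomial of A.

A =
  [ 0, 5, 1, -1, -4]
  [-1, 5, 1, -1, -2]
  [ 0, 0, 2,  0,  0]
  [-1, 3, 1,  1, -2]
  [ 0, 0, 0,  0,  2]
x^5 - 10*x^4 + 40*x^3 - 80*x^2 + 80*x - 32

Expanding det(x·I − A) (e.g. by cofactor expansion or by noting that A is similar to its Jordan form J, which has the same characteristic polynomial as A) gives
  χ_A(x) = x^5 - 10*x^4 + 40*x^3 - 80*x^2 + 80*x - 32
which factors as (x - 2)^5. The eigenvalues (with algebraic multiplicities) are λ = 2 with multiplicity 5.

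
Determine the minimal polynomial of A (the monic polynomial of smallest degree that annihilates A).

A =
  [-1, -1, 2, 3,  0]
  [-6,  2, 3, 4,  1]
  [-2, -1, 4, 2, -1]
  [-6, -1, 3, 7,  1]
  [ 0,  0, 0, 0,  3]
x^2 - 6*x + 9

The characteristic polynomial is χ_A(x) = (x - 3)^5, so the eigenvalues are known. The minimal polynomial is
  m_A(x) = Π_λ (x − λ)^{k_λ}
where k_λ is the size of the *largest* Jordan block for λ (equivalently, the smallest k with (A − λI)^k v = 0 for every generalised eigenvector v of λ).

  λ = 3: largest Jordan block has size 2, contributing (x − 3)^2

So m_A(x) = (x - 3)^2 = x^2 - 6*x + 9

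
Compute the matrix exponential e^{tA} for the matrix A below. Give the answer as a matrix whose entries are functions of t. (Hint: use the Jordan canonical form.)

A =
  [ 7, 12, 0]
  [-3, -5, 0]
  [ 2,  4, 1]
e^{tA} =
  [6*t*exp(t) + exp(t), 12*t*exp(t), 0]
  [-3*t*exp(t), -6*t*exp(t) + exp(t), 0]
  [2*t*exp(t), 4*t*exp(t), exp(t)]

Strategy: write A = P · J · P⁻¹ where J is a Jordan canonical form, so e^{tA} = P · e^{tJ} · P⁻¹, and e^{tJ} can be computed block-by-block.

A has Jordan form
J =
  [1, 1, 0]
  [0, 1, 0]
  [0, 0, 1]
(up to reordering of blocks).

Per-block formulas:
  For a 1×1 block at λ = 1: exp(t · [1]) = [e^(1t)].
  For a 2×2 Jordan block J_2(1): exp(t · J_2(1)) = e^(1t)·(I + t·N), where N is the 2×2 nilpotent shift.

After assembling e^{tJ} and conjugating by P, we get:

e^{tA} =
  [6*t*exp(t) + exp(t), 12*t*exp(t), 0]
  [-3*t*exp(t), -6*t*exp(t) + exp(t), 0]
  [2*t*exp(t), 4*t*exp(t), exp(t)]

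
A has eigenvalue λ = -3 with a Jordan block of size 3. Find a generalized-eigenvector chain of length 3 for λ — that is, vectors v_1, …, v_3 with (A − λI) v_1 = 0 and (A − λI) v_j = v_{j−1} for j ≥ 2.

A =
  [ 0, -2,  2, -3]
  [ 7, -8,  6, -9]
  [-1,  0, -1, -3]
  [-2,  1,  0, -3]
A Jordan chain for λ = -3 of length 3:
v_1 = (-1, -2, 1, 1)ᵀ
v_2 = (3, 7, -1, -2)ᵀ
v_3 = (1, 0, 0, 0)ᵀ

Let N = A − (-3)·I. We want v_3 with N^3 v_3 = 0 but N^2 v_3 ≠ 0; then v_{j-1} := N · v_j for j = 3, …, 2.

Pick v_3 = (1, 0, 0, 0)ᵀ.
Then v_2 = N · v_3 = (3, 7, -1, -2)ᵀ.
Then v_1 = N · v_2 = (-1, -2, 1, 1)ᵀ.

Sanity check: (A − (-3)·I) v_1 = (0, 0, 0, 0)ᵀ = 0. ✓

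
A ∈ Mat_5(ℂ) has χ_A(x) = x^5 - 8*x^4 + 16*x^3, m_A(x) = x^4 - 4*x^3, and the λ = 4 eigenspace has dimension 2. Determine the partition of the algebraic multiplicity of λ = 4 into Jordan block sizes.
Block sizes for λ = 4: [1, 1]

Step 1 — from the characteristic polynomial, algebraic multiplicity of λ = 4 is 2. From dim ker(A − (4)·I) = 2, there are exactly 2 Jordan blocks for λ = 4.
Step 2 — from the minimal polynomial, the factor (x − 4) tells us the largest block for λ = 4 has size 1.
Step 3 — with total size 2, 2 blocks, and largest block 1, the block sizes (in nonincreasing order) are [1, 1].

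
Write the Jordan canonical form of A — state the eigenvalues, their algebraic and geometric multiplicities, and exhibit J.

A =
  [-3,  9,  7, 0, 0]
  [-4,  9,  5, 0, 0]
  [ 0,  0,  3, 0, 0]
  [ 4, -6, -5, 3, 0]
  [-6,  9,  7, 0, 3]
J_3(3) ⊕ J_1(3) ⊕ J_1(3)

The characteristic polynomial is
  det(x·I − A) = x^5 - 15*x^4 + 90*x^3 - 270*x^2 + 405*x - 243 = (x - 3)^5

Eigenvalues and multiplicities (the geometric multiplicity of λ is n − rank(A − λI), which equals the number of Jordan blocks for λ):
  λ = 3: algebraic multiplicity = 5, geometric multiplicity = 3

Determining the block sizes for each eigenvalue:
  λ = 3: with am = 5 and gm = 3, the partition is not yet determined (e.g. several partitions of 5 into 3 parts exist). Let N = A − (3)·I. Computing rank(N^1) = 2, rank(N^2) = 1, rank(N^3) = 0; the number of blocks of size ≥ j is rank(N^{j−1}) − rank(N^j), giving [3, 1, 1]. So we have 1 block(s) of size 3, 2 block(s) of size 1 → block sizes [3, 1, 1]

Assembling the blocks gives a Jordan form
J =
  [3, 1, 0, 0, 0]
  [0, 3, 1, 0, 0]
  [0, 0, 3, 0, 0]
  [0, 0, 0, 3, 0]
  [0, 0, 0, 0, 3]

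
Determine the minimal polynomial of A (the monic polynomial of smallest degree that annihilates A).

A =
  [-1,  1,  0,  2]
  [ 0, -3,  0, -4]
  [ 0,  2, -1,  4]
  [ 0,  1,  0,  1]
x^2 + 2*x + 1

The characteristic polynomial is χ_A(x) = (x + 1)^4, so the eigenvalues are known. The minimal polynomial is
  m_A(x) = Π_λ (x − λ)^{k_λ}
where k_λ is the size of the *largest* Jordan block for λ (equivalently, the smallest k with (A − λI)^k v = 0 for every generalised eigenvector v of λ).

  λ = -1: largest Jordan block has size 2, contributing (x + 1)^2

So m_A(x) = (x + 1)^2 = x^2 + 2*x + 1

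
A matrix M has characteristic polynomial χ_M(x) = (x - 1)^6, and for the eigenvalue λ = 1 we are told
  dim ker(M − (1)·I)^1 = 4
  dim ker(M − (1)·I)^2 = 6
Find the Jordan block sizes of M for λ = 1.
Block sizes for λ = 1: [2, 2, 1, 1]

From the dimensions of kernels of powers, the number of Jordan blocks of size at least j is d_j − d_{j−1} where d_j = dim ker(N^j) (with d_0 = 0). Computing the differences gives [4, 2].
The number of blocks of size exactly k is (#blocks of size ≥ k) − (#blocks of size ≥ k + 1), so the partition is: 2 block(s) of size 1, 2 block(s) of size 2.
In nonincreasing order the block sizes are [2, 2, 1, 1].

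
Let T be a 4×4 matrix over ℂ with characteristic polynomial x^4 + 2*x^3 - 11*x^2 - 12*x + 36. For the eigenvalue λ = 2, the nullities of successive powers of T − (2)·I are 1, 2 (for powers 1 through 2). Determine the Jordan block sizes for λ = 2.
Block sizes for λ = 2: [2]

From the dimensions of kernels of powers, the number of Jordan blocks of size at least j is d_j − d_{j−1} where d_j = dim ker(N^j) (with d_0 = 0). Computing the differences gives [1, 1].
The number of blocks of size exactly k is (#blocks of size ≥ k) − (#blocks of size ≥ k + 1), so the partition is: 1 block(s) of size 2.
In nonincreasing order the block sizes are [2].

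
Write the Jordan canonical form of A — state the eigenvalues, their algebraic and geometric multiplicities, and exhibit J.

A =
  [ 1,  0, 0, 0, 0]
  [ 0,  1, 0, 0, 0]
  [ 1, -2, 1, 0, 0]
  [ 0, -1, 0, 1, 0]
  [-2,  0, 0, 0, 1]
J_2(1) ⊕ J_2(1) ⊕ J_1(1)

The characteristic polynomial is
  det(x·I − A) = x^5 - 5*x^4 + 10*x^3 - 10*x^2 + 5*x - 1 = (x - 1)^5

Eigenvalues and multiplicities (the geometric multiplicity of λ is n − rank(A − λI), which equals the number of Jordan blocks for λ):
  λ = 1: algebraic multiplicity = 5, geometric multiplicity = 3

Determining the block sizes for each eigenvalue:
  λ = 1: with am = 5 and gm = 3, the partition is not yet determined (e.g. several partitions of 5 into 3 parts exist). Let N = A − (1)·I. Computing rank(N^1) = 2, rank(N^2) = 0; the number of blocks of size ≥ j is rank(N^{j−1}) − rank(N^j), giving [3, 2]. So we have 2 block(s) of size 2, 1 block(s) of size 1 → block sizes [2, 2, 1]

Assembling the blocks gives a Jordan form
J =
  [1, 1, 0, 0, 0]
  [0, 1, 0, 0, 0]
  [0, 0, 1, 1, 0]
  [0, 0, 0, 1, 0]
  [0, 0, 0, 0, 1]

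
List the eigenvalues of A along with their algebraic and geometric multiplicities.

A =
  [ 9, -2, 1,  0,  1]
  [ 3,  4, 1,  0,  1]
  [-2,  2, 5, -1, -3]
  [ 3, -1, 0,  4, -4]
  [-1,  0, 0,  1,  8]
λ = 6: alg = 5, geom = 2

Step 1 — factor the characteristic polynomial to read off the algebraic multiplicities:
  χ_A(x) = (x - 6)^5

Step 2 — compute geometric multiplicities via the rank-nullity identity g(λ) = n − rank(A − λI):
  rank(A − (6)·I) = 3, so dim ker(A − (6)·I) = n − 3 = 2

Summary:
  λ = 6: algebraic multiplicity = 5, geometric multiplicity = 2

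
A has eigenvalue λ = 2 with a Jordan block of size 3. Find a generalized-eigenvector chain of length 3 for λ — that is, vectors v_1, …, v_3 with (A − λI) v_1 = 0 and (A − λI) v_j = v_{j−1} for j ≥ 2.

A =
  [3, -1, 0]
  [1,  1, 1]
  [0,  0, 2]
A Jordan chain for λ = 2 of length 3:
v_1 = (-1, -1, 0)ᵀ
v_2 = (0, 1, 0)ᵀ
v_3 = (0, 0, 1)ᵀ

Let N = A − (2)·I. We want v_3 with N^3 v_3 = 0 but N^2 v_3 ≠ 0; then v_{j-1} := N · v_j for j = 3, …, 2.

Pick v_3 = (0, 0, 1)ᵀ.
Then v_2 = N · v_3 = (0, 1, 0)ᵀ.
Then v_1 = N · v_2 = (-1, -1, 0)ᵀ.

Sanity check: (A − (2)·I) v_1 = (0, 0, 0)ᵀ = 0. ✓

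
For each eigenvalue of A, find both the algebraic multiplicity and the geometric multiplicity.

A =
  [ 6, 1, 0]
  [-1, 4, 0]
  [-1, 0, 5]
λ = 5: alg = 3, geom = 1

Step 1 — factor the characteristic polynomial to read off the algebraic multiplicities:
  χ_A(x) = (x - 5)^3

Step 2 — compute geometric multiplicities via the rank-nullity identity g(λ) = n − rank(A − λI):
  rank(A − (5)·I) = 2, so dim ker(A − (5)·I) = n − 2 = 1

Summary:
  λ = 5: algebraic multiplicity = 3, geometric multiplicity = 1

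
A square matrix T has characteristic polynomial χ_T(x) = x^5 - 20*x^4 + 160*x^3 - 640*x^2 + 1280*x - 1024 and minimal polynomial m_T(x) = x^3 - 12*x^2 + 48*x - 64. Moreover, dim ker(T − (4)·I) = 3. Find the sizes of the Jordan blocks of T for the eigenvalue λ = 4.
Block sizes for λ = 4: [3, 1, 1]

Step 1 — from the characteristic polynomial, algebraic multiplicity of λ = 4 is 5. From dim ker(T − (4)·I) = 3, there are exactly 3 Jordan blocks for λ = 4.
Step 2 — from the minimal polynomial, the factor (x − 4)^3 tells us the largest block for λ = 4 has size 3.
Step 3 — with total size 5, 3 blocks, and largest block 3, the block sizes (in nonincreasing order) are [3, 1, 1].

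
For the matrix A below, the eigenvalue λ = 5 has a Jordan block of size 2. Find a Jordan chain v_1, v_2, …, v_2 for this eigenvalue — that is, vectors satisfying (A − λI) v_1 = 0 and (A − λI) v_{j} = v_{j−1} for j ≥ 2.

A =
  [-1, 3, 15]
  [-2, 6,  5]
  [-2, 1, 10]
A Jordan chain for λ = 5 of length 2:
v_1 = (-6, -2, -2)ᵀ
v_2 = (1, 0, 0)ᵀ

Let N = A − (5)·I. We want v_2 with N^2 v_2 = 0 but N^1 v_2 ≠ 0; then v_{j-1} := N · v_j for j = 2, …, 2.

Pick v_2 = (1, 0, 0)ᵀ.
Then v_1 = N · v_2 = (-6, -2, -2)ᵀ.

Sanity check: (A − (5)·I) v_1 = (0, 0, 0)ᵀ = 0. ✓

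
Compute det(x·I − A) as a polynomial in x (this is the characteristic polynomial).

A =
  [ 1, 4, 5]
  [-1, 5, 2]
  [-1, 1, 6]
x^3 - 12*x^2 + 48*x - 64

Expanding det(x·I − A) (e.g. by cofactor expansion or by noting that A is similar to its Jordan form J, which has the same characteristic polynomial as A) gives
  χ_A(x) = x^3 - 12*x^2 + 48*x - 64
which factors as (x - 4)^3. The eigenvalues (with algebraic multiplicities) are λ = 4 with multiplicity 3.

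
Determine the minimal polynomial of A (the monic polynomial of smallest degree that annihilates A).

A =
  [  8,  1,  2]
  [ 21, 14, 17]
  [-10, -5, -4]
x^3 - 18*x^2 + 108*x - 216

The characteristic polynomial is χ_A(x) = (x - 6)^3, so the eigenvalues are known. The minimal polynomial is
  m_A(x) = Π_λ (x − λ)^{k_λ}
where k_λ is the size of the *largest* Jordan block for λ (equivalently, the smallest k with (A − λI)^k v = 0 for every generalised eigenvector v of λ).

  λ = 6: largest Jordan block has size 3, contributing (x − 6)^3

So m_A(x) = (x - 6)^3 = x^3 - 18*x^2 + 108*x - 216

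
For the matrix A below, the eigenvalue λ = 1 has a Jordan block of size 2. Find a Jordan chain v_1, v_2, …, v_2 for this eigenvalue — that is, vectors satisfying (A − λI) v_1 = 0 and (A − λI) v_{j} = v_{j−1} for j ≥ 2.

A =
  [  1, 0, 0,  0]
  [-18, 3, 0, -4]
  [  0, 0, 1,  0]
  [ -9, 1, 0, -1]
A Jordan chain for λ = 1 of length 2:
v_1 = (0, -18, 0, -9)ᵀ
v_2 = (1, 0, 0, 0)ᵀ

Let N = A − (1)·I. We want v_2 with N^2 v_2 = 0 but N^1 v_2 ≠ 0; then v_{j-1} := N · v_j for j = 2, …, 2.

Pick v_2 = (1, 0, 0, 0)ᵀ.
Then v_1 = N · v_2 = (0, -18, 0, -9)ᵀ.

Sanity check: (A − (1)·I) v_1 = (0, 0, 0, 0)ᵀ = 0. ✓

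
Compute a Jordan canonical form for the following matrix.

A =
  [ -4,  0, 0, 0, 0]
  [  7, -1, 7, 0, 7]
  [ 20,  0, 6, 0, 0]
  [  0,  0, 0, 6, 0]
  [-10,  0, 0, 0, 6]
J_1(-4) ⊕ J_1(-1) ⊕ J_1(6) ⊕ J_1(6) ⊕ J_1(6)

The characteristic polynomial is
  det(x·I − A) = x^5 - 13*x^4 + 22*x^3 + 252*x^2 - 648*x - 864 = (x - 6)^3*(x + 1)*(x + 4)

Eigenvalues and multiplicities (the geometric multiplicity of λ is n − rank(A − λI), which equals the number of Jordan blocks for λ):
  λ = -4: algebraic multiplicity = 1, geometric multiplicity = 1
  λ = -1: algebraic multiplicity = 1, geometric multiplicity = 1
  λ = 6: algebraic multiplicity = 3, geometric multiplicity = 3

Determining the block sizes for each eigenvalue:
  λ = -4: one block (gm = 1), so the single block has size am = 1 → block sizes [1]
  λ = -1: one block (gm = 1), so the single block has size am = 1 → block sizes [1]
  λ = 6: gm = am = 3, so every block has size 1 → block sizes [1, 1, 1]

Assembling the blocks gives a Jordan form
J =
  [-4,  0, 0, 0, 0]
  [ 0, -1, 0, 0, 0]
  [ 0,  0, 6, 0, 0]
  [ 0,  0, 0, 6, 0]
  [ 0,  0, 0, 0, 6]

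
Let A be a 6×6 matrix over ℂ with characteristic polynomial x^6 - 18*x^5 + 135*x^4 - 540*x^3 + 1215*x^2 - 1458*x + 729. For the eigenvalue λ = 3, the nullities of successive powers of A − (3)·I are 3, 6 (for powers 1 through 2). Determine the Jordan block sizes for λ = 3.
Block sizes for λ = 3: [2, 2, 2]

From the dimensions of kernels of powers, the number of Jordan blocks of size at least j is d_j − d_{j−1} where d_j = dim ker(N^j) (with d_0 = 0). Computing the differences gives [3, 3].
The number of blocks of size exactly k is (#blocks of size ≥ k) − (#blocks of size ≥ k + 1), so the partition is: 3 block(s) of size 2.
In nonincreasing order the block sizes are [2, 2, 2].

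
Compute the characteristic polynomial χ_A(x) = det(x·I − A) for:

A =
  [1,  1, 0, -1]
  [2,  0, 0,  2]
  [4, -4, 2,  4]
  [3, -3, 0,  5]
x^4 - 8*x^3 + 24*x^2 - 32*x + 16

Expanding det(x·I − A) (e.g. by cofactor expansion or by noting that A is similar to its Jordan form J, which has the same characteristic polynomial as A) gives
  χ_A(x) = x^4 - 8*x^3 + 24*x^2 - 32*x + 16
which factors as (x - 2)^4. The eigenvalues (with algebraic multiplicities) are λ = 2 with multiplicity 4.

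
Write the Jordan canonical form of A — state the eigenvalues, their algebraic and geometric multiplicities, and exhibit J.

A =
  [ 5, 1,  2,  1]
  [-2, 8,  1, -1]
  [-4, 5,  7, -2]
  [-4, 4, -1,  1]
J_1(3) ⊕ J_3(6)

The characteristic polynomial is
  det(x·I − A) = x^4 - 21*x^3 + 162*x^2 - 540*x + 648 = (x - 6)^3*(x - 3)

Eigenvalues and multiplicities (the geometric multiplicity of λ is n − rank(A − λI), which equals the number of Jordan blocks for λ):
  λ = 3: algebraic multiplicity = 1, geometric multiplicity = 1
  λ = 6: algebraic multiplicity = 3, geometric multiplicity = 1

Determining the block sizes for each eigenvalue:
  λ = 3: one block (gm = 1), so the single block has size am = 1 → block sizes [1]
  λ = 6: one block (gm = 1), so the single block has size am = 3 → block sizes [3]

Assembling the blocks gives a Jordan form
J =
  [3, 0, 0, 0]
  [0, 6, 1, 0]
  [0, 0, 6, 1]
  [0, 0, 0, 6]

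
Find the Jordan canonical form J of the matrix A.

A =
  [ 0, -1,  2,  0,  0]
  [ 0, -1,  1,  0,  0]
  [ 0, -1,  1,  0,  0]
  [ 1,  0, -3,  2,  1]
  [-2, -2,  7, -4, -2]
J_3(0) ⊕ J_2(0)

The characteristic polynomial is
  det(x·I − A) = x^5

Eigenvalues and multiplicities (the geometric multiplicity of λ is n − rank(A − λI), which equals the number of Jordan blocks for λ):
  λ = 0: algebraic multiplicity = 5, geometric multiplicity = 2

Determining the block sizes for each eigenvalue:
  λ = 0: with am = 5 and gm = 2, the partition is not yet determined (e.g. several partitions of 5 into 2 parts exist). Let N = A − (0)·I. Computing rank(N^1) = 3, rank(N^2) = 1, rank(N^3) = 0; the number of blocks of size ≥ j is rank(N^{j−1}) − rank(N^j), giving [2, 2, 1]. So we have 1 block(s) of size 3, 1 block(s) of size 2 → block sizes [3, 2]

Assembling the blocks gives a Jordan form
J =
  [0, 1, 0, 0, 0]
  [0, 0, 1, 0, 0]
  [0, 0, 0, 0, 0]
  [0, 0, 0, 0, 1]
  [0, 0, 0, 0, 0]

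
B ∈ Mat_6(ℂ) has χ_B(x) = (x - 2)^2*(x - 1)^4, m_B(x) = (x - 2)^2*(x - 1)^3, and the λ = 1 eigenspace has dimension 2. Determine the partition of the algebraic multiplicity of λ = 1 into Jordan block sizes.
Block sizes for λ = 1: [3, 1]

Step 1 — from the characteristic polynomial, algebraic multiplicity of λ = 1 is 4. From dim ker(B − (1)·I) = 2, there are exactly 2 Jordan blocks for λ = 1.
Step 2 — from the minimal polynomial, the factor (x − 1)^3 tells us the largest block for λ = 1 has size 3.
Step 3 — with total size 4, 2 blocks, and largest block 3, the block sizes (in nonincreasing order) are [3, 1].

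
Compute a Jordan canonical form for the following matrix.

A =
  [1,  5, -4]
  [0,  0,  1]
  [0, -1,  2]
J_3(1)

The characteristic polynomial is
  det(x·I − A) = x^3 - 3*x^2 + 3*x - 1 = (x - 1)^3

Eigenvalues and multiplicities (the geometric multiplicity of λ is n − rank(A − λI), which equals the number of Jordan blocks for λ):
  λ = 1: algebraic multiplicity = 3, geometric multiplicity = 1

Determining the block sizes for each eigenvalue:
  λ = 1: one block (gm = 1), so the single block has size am = 3 → block sizes [3]

Assembling the blocks gives a Jordan form
J =
  [1, 1, 0]
  [0, 1, 1]
  [0, 0, 1]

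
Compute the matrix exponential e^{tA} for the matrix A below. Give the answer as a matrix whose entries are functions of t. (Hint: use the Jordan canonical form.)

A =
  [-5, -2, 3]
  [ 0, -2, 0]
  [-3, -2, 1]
e^{tA} =
  [-3*t*exp(-2*t) + exp(-2*t), -2*t*exp(-2*t), 3*t*exp(-2*t)]
  [0, exp(-2*t), 0]
  [-3*t*exp(-2*t), -2*t*exp(-2*t), 3*t*exp(-2*t) + exp(-2*t)]

Strategy: write A = P · J · P⁻¹ where J is a Jordan canonical form, so e^{tA} = P · e^{tJ} · P⁻¹, and e^{tJ} can be computed block-by-block.

A has Jordan form
J =
  [-2,  1,  0]
  [ 0, -2,  0]
  [ 0,  0, -2]
(up to reordering of blocks).

Per-block formulas:
  For a 2×2 Jordan block J_2(-2): exp(t · J_2(-2)) = e^(-2t)·(I + t·N), where N is the 2×2 nilpotent shift.
  For a 1×1 block at λ = -2: exp(t · [-2]) = [e^(-2t)].

After assembling e^{tJ} and conjugating by P, we get:

e^{tA} =
  [-3*t*exp(-2*t) + exp(-2*t), -2*t*exp(-2*t), 3*t*exp(-2*t)]
  [0, exp(-2*t), 0]
  [-3*t*exp(-2*t), -2*t*exp(-2*t), 3*t*exp(-2*t) + exp(-2*t)]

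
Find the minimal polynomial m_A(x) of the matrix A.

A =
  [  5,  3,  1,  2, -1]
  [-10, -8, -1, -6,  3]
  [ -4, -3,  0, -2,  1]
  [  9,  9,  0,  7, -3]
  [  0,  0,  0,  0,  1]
x^2 - 2*x + 1

The characteristic polynomial is χ_A(x) = (x - 1)^5, so the eigenvalues are known. The minimal polynomial is
  m_A(x) = Π_λ (x − λ)^{k_λ}
where k_λ is the size of the *largest* Jordan block for λ (equivalently, the smallest k with (A − λI)^k v = 0 for every generalised eigenvector v of λ).

  λ = 1: largest Jordan block has size 2, contributing (x − 1)^2

So m_A(x) = (x - 1)^2 = x^2 - 2*x + 1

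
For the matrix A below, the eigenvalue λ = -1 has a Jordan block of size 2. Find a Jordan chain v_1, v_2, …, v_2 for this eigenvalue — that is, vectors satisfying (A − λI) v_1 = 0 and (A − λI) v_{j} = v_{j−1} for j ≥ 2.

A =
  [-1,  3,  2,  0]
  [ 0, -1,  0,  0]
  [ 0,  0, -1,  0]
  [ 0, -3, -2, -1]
A Jordan chain for λ = -1 of length 2:
v_1 = (3, 0, 0, -3)ᵀ
v_2 = (0, 1, 0, 0)ᵀ

Let N = A − (-1)·I. We want v_2 with N^2 v_2 = 0 but N^1 v_2 ≠ 0; then v_{j-1} := N · v_j for j = 2, …, 2.

Pick v_2 = (0, 1, 0, 0)ᵀ.
Then v_1 = N · v_2 = (3, 0, 0, -3)ᵀ.

Sanity check: (A − (-1)·I) v_1 = (0, 0, 0, 0)ᵀ = 0. ✓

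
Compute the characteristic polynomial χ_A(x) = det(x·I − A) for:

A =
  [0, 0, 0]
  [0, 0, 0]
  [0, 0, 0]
x^3

Expanding det(x·I − A) (e.g. by cofactor expansion or by noting that A is similar to its Jordan form J, which has the same characteristic polynomial as A) gives
  χ_A(x) = x^3
which factors as x^3. The eigenvalues (with algebraic multiplicities) are λ = 0 with multiplicity 3.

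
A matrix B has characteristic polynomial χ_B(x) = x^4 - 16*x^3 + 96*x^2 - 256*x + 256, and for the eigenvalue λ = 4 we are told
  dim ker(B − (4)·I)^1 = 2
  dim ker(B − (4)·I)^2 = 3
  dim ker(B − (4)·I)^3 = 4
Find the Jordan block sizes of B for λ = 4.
Block sizes for λ = 4: [3, 1]

From the dimensions of kernels of powers, the number of Jordan blocks of size at least j is d_j − d_{j−1} where d_j = dim ker(N^j) (with d_0 = 0). Computing the differences gives [2, 1, 1].
The number of blocks of size exactly k is (#blocks of size ≥ k) − (#blocks of size ≥ k + 1), so the partition is: 1 block(s) of size 1, 1 block(s) of size 3.
In nonincreasing order the block sizes are [3, 1].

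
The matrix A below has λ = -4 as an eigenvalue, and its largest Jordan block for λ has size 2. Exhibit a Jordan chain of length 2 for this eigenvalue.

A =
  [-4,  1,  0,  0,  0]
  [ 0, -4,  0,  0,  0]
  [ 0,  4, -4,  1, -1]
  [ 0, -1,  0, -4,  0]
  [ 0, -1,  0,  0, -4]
A Jordan chain for λ = -4 of length 2:
v_1 = (1, 0, 4, -1, -1)ᵀ
v_2 = (0, 1, 0, 0, 0)ᵀ

Let N = A − (-4)·I. We want v_2 with N^2 v_2 = 0 but N^1 v_2 ≠ 0; then v_{j-1} := N · v_j for j = 2, …, 2.

Pick v_2 = (0, 1, 0, 0, 0)ᵀ.
Then v_1 = N · v_2 = (1, 0, 4, -1, -1)ᵀ.

Sanity check: (A − (-4)·I) v_1 = (0, 0, 0, 0, 0)ᵀ = 0. ✓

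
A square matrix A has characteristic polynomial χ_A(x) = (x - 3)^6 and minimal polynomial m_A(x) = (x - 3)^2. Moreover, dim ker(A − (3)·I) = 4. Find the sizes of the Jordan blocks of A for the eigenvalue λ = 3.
Block sizes for λ = 3: [2, 2, 1, 1]

Step 1 — from the characteristic polynomial, algebraic multiplicity of λ = 3 is 6. From dim ker(A − (3)·I) = 4, there are exactly 4 Jordan blocks for λ = 3.
Step 2 — from the minimal polynomial, the factor (x − 3)^2 tells us the largest block for λ = 3 has size 2.
Step 3 — with total size 6, 4 blocks, and largest block 2, the block sizes (in nonincreasing order) are [2, 2, 1, 1].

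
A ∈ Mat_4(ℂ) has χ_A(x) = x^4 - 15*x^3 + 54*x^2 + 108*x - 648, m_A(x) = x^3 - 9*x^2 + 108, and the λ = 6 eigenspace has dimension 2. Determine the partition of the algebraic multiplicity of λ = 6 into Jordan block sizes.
Block sizes for λ = 6: [2, 1]

Step 1 — from the characteristic polynomial, algebraic multiplicity of λ = 6 is 3. From dim ker(A − (6)·I) = 2, there are exactly 2 Jordan blocks for λ = 6.
Step 2 — from the minimal polynomial, the factor (x − 6)^2 tells us the largest block for λ = 6 has size 2.
Step 3 — with total size 3, 2 blocks, and largest block 2, the block sizes (in nonincreasing order) are [2, 1].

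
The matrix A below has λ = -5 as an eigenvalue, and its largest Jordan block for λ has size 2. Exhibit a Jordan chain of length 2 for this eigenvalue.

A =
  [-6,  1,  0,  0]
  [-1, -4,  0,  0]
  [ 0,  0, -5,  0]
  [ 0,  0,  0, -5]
A Jordan chain for λ = -5 of length 2:
v_1 = (-1, -1, 0, 0)ᵀ
v_2 = (1, 0, 0, 0)ᵀ

Let N = A − (-5)·I. We want v_2 with N^2 v_2 = 0 but N^1 v_2 ≠ 0; then v_{j-1} := N · v_j for j = 2, …, 2.

Pick v_2 = (1, 0, 0, 0)ᵀ.
Then v_1 = N · v_2 = (-1, -1, 0, 0)ᵀ.

Sanity check: (A − (-5)·I) v_1 = (0, 0, 0, 0)ᵀ = 0. ✓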